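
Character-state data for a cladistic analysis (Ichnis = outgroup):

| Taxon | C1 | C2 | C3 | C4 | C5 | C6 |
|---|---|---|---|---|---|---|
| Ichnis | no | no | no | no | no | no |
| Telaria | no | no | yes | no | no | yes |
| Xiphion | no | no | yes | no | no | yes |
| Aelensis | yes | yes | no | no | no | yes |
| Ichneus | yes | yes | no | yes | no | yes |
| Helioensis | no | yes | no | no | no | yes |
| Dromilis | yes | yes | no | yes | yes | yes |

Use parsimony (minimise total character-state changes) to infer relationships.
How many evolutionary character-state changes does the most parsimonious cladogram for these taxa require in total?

The outgroup has state 'no' for every character, so 'yes' is the derived state throughout.
C1: derived state 'yes' in Aelensis, Dromilis, and Ichneus only — synapomorphy for {Aelensis, Dromilis, Ichneus}.
C2: derived state 'yes' in Aelensis, Dromilis, Helioensis, and Ichneus only — synapomorphy for {Aelensis, Dromilis, Helioensis, Ichneus}.
Only Telaria and Xiphion show the derived state 'yes' for C3, supporting them as a clade.
C4: derived state 'yes' in Dromilis and Ichneus only — synapomorphy for {Dromilis, Ichneus}.
C5 (derived state 'yes') is unique to Dromilis (autapomorphy; uninformative for grouping).
C6 (derived state 'yes') is shared by all ingroup taxa — unites the whole ingroup.
Most parsimonious ingroup topology: ((Telaria,Xiphion),((Aelensis,(Ichneus,Dromilis)),Helioensis)).
Changes per character on this tree: C1: 1; C2: 1; C3: 1; C4: 1; C5: 1; C6: 1.
Total = 6.

6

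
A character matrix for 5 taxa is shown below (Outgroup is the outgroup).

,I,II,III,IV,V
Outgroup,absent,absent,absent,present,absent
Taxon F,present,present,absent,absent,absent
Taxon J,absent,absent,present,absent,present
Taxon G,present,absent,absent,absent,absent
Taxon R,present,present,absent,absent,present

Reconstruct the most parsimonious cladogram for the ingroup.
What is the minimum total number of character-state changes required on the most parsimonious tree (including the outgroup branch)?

Character polarity is set by the outgroup: the derived state is whichever differs from the outgroup's state, so for IV the derived state is 'absent', and for the remaining characters it is 'present'.
I (derived state 'present') is shared by Taxon F, Taxon G, and Taxon R — a synapomorphy uniting that clade.
II (derived state 'present') is shared by Taxon F and Taxon R — a synapomorphy uniting that clade.
III (derived state 'present') is unique to Taxon J (autapomorphy; uninformative for grouping).
IV (derived state 'absent') is shared by all ingroup taxa — unites the whole ingroup.
V (state 'present') occurs in Taxon J and Taxon R but conflicts with the nesting implied by the other characters — most parsimoniously interpreted as homoplasy.
Most parsimonious ingroup topology: (((Taxon F,Taxon R),Taxon G),Taxon J).
Changes per character on this tree: I: 1; II: 1; III: 1; IV: 1; V: 2.
Total = 6.

6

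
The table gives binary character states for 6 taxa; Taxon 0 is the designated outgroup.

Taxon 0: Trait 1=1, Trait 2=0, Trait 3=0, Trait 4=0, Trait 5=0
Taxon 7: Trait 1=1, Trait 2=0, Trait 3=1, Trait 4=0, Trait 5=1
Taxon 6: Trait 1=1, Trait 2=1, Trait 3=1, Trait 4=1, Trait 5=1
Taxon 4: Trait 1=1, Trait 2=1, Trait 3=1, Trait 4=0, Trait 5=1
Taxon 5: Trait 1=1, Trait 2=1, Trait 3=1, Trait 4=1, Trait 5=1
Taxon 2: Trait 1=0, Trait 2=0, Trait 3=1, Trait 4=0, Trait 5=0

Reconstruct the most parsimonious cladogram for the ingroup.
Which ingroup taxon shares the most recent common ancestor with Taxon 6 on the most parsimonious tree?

Character polarity is set by the outgroup: the derived state is whichever differs from the outgroup's state, so for Trait 1 the derived state is '0', and for the remaining characters it is '1'.
Trait 1: derived state '0' in Taxon 2 only — an autapomorphy, so it tells us nothing about relationships among taxa.
Only Taxon 4, Taxon 5, and Taxon 6 show the derived state '1' for Trait 2, supporting them as a clade.
Trait 3 (derived state '1') is shared by all ingroup taxa — unites the whole ingroup.
Trait 4: derived state '1' in Taxon 5 and Taxon 6 only — synapomorphy for {Taxon 5, Taxon 6}.
Trait 5 (derived state '1') is shared by Taxon 4, Taxon 5, Taxon 6, and Taxon 7 — a synapomorphy uniting that clade.
Most parsimonious ingroup topology: ((Taxon 7,((Taxon 6,Taxon 5),Taxon 4)),Taxon 2).
Taxon 6 and Taxon 5 form a cherry on this tree, so they are sister taxa.

Taxon 5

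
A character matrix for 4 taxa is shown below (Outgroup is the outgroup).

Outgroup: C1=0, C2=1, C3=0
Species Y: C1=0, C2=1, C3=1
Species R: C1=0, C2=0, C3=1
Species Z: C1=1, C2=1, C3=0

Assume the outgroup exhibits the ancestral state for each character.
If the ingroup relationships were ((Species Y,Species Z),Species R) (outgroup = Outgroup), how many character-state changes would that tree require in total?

4

Map each character onto ((Species Y,Species Z),Species R) (rooted by Outgroup) and count the minimum state changes it requires (Fitch parsimony):
C1: 1; C2: 1; C3: 2.
Total tree length = 4.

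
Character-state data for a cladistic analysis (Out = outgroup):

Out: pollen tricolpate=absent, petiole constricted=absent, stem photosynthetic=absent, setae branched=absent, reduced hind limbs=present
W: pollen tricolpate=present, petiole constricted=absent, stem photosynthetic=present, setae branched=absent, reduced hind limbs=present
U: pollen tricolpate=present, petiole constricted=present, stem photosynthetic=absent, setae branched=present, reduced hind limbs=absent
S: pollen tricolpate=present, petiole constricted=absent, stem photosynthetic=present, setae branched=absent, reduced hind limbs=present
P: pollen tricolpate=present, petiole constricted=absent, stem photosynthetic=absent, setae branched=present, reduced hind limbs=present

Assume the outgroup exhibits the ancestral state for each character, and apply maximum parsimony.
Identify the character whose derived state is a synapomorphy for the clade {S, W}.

Character polarity is set by the outgroup: the derived state is whichever differs from the outgroup's state, so for reduced hind limbs the derived state is 'absent', and for the remaining characters it is 'present'.
All ingroup taxa share the derived state 'present' for pollen tricolpate; it defines the ingroup but does not resolve relationships within it.
petiole constricted: derived state 'present' in U only — an autapomorphy, so it tells us nothing about relationships among taxa.
stem photosynthetic: derived state 'present' in S and W only — synapomorphy for {S, W}.
Only P and U show the derived state 'present' for setae branched, supporting them as a clade.
reduced hind limbs: derived state 'absent' in U only — an autapomorphy, so it tells us nothing about relationships among taxa.
Most parsimonious ingroup topology: ((S,W),(P,U)).
The clade {S, W} is supported by stem photosynthetic: its derived state 'present' occurs in exactly those taxa and in no other taxon (including the outgroup).

stem photosynthetic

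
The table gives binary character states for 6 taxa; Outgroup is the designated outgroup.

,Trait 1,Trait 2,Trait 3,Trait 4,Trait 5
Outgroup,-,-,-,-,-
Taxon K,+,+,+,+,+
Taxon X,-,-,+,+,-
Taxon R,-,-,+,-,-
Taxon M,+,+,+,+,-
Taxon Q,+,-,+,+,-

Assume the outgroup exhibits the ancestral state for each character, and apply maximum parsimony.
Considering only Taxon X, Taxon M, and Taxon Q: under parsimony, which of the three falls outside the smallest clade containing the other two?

The outgroup has state '-' for every character, so '+' is the derived state throughout.
Trait 1: derived state '+' in Taxon K, Taxon M, and Taxon Q only — synapomorphy for {Taxon K, Taxon M, Taxon Q}.
Only Taxon K and Taxon M show the derived state '+' for Trait 2, supporting them as a clade.
Trait 3 (derived state '+') is shared by all ingroup taxa — unites the whole ingroup.
Trait 4 (derived state '+') is shared by Taxon K, Taxon M, Taxon Q, and Taxon X — a synapomorphy uniting that clade.
Trait 5: derived state '+' in Taxon K only — an autapomorphy, so it tells us nothing about relationships among taxa.
Most parsimonious ingroup topology: ((((Taxon K,Taxon M),Taxon Q),Taxon X),Taxon R).
Taxon M and Taxon Q share a more recent common ancestor with each other than either does with Taxon X, so Taxon X is the least closely related of the three.

Taxon X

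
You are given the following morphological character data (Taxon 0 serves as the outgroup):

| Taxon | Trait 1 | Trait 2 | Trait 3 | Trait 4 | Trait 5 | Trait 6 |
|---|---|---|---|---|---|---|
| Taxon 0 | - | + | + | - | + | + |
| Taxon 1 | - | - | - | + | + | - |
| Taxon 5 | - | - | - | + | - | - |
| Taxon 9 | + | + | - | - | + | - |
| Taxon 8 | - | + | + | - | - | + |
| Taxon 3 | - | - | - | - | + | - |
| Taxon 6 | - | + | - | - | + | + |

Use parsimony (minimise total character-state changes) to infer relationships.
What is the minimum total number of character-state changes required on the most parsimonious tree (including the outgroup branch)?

7

Character polarity is set by the outgroup: the derived state is whichever differs from the outgroup's state, so for Trait 2, Trait 3, Trait 5, Trait 6 the derived state is '-', and for the remaining characters it is '+'.
Trait 1: derived state '+' in Taxon 9 only — an autapomorphy, so it tells us nothing about relationships among taxa.
Only Taxon 1, Taxon 3, and Taxon 5 show the derived state '-' for Trait 2, supporting them as a clade.
Only Taxon 1, Taxon 3, Taxon 5, Taxon 6, and Taxon 9 show the derived state '-' for Trait 3, supporting them as a clade.
Trait 4 (derived state '+') is shared by Taxon 1 and Taxon 5 — a synapomorphy uniting that clade.
Trait 5 (state '-') occurs in Taxon 5 and Taxon 8 but conflicts with the nesting implied by the other characters — most parsimoniously interpreted as homoplasy.
Trait 6: derived state '-' in Taxon 1, Taxon 3, Taxon 5, and Taxon 9 only — synapomorphy for {Taxon 1, Taxon 3, Taxon 5, Taxon 9}.
Most parsimonious ingroup topology: (((((Taxon 1,Taxon 5),Taxon 3),Taxon 9),Taxon 6),Taxon 8).
Changes per character on this tree: Trait 1: 1; Trait 2: 1; Trait 3: 1; Trait 4: 1; Trait 5: 2; Trait 6: 1.
Total = 7.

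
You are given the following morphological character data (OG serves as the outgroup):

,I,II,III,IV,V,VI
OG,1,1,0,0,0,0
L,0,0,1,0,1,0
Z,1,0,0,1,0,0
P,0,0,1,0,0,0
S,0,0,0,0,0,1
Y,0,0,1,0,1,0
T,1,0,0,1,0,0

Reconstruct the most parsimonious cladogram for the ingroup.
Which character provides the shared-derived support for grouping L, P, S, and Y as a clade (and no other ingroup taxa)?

Character polarity is set by the outgroup: the derived state is whichever differs from the outgroup's state, so for I, II the derived state is '0', and for the remaining characters it is '1'.
I: derived state '0' in L, P, S, and Y only — synapomorphy for {L, P, S, Y}.
II (derived state '0') is shared by all ingroup taxa — unites the whole ingroup.
III: derived state '1' in L, P, and Y only — synapomorphy for {L, P, Y}.
IV (derived state '1') is shared by T and Z — a synapomorphy uniting that clade.
V: derived state '1' in L and Y only — synapomorphy for {L, Y}.
VI (derived state '1') is unique to S (autapomorphy; uninformative for grouping).
Most parsimonious ingroup topology: ((((L,Y),P),S),(Z,T)).
The clade {L, P, S, Y} is supported by I: its derived state '0' occurs in exactly those taxa and in no other taxon (including the outgroup).

I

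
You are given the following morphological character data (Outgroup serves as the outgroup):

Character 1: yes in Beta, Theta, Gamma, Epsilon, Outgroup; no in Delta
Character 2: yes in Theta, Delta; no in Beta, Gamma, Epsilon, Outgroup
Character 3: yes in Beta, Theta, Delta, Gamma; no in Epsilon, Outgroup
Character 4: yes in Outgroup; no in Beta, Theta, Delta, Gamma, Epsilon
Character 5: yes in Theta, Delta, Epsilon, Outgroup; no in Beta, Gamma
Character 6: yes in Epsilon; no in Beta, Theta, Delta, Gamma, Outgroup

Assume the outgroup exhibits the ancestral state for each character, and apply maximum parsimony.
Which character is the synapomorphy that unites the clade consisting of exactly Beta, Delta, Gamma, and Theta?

Character polarity is set by the outgroup: the derived state is whichever differs from the outgroup's state, so for Character 1, Character 4, Character 5 the derived state is 'no', and for the remaining characters it is 'yes'.
Character 1 (derived state 'no') is unique to Delta (autapomorphy; uninformative for grouping).
Only Delta and Theta show the derived state 'yes' for Character 2, supporting them as a clade.
Character 3 (derived state 'yes') is shared by Beta, Delta, Gamma, and Theta — a synapomorphy uniting that clade.
All ingroup taxa share the derived state 'no' for Character 4; it defines the ingroup but does not resolve relationships within it.
Only Beta and Gamma show the derived state 'no' for Character 5, supporting them as a clade.
Character 6: derived state 'yes' in Epsilon only — an autapomorphy, so it tells us nothing about relationships among taxa.
Most parsimonious ingroup topology: (((Beta,Gamma),(Delta,Theta)),Epsilon).
The clade {Beta, Delta, Gamma, Theta} is supported by Character 3: its derived state 'yes' occurs in exactly those taxa and in no other taxon (including the outgroup).

Character 3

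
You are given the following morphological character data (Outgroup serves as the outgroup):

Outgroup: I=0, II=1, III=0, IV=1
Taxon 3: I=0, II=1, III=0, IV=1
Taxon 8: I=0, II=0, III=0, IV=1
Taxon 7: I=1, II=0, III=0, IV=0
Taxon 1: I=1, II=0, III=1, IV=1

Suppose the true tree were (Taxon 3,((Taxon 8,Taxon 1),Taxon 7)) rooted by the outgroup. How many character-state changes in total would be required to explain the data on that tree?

5

Map each character onto (Taxon 3,((Taxon 8,Taxon 1),Taxon 7)) (rooted by Outgroup) and count the minimum state changes it requires (Fitch parsimony):
I: 2; II: 1; III: 1; IV: 1.
Total tree length = 5.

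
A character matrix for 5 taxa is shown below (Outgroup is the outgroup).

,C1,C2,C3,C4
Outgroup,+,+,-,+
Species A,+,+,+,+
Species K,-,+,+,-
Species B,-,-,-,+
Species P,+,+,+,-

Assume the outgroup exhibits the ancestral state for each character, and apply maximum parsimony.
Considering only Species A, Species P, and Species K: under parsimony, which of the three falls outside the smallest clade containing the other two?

Species A

Character polarity is set by the outgroup: the derived state is whichever differs from the outgroup's state, so for C1, C2, C4 the derived state is '-', and for the remaining characters it is '+'.
C1 groups Species B and Species K, which is incompatible with the clades supported by the remaining characters; treating it as convergent (homoplasy) costs fewer steps than any alternative tree.
C2 (derived state '-') is unique to Species B (autapomorphy; uninformative for grouping).
Only Species A, Species K, and Species P show the derived state '+' for C3, supporting them as a clade.
C4 (derived state '-') is shared by Species K and Species P — a synapomorphy uniting that clade.
Most parsimonious ingroup topology: ((Species A,(Species K,Species P)),Species B).
Species P and Species K share a more recent common ancestor with each other than either does with Species A, so Species A is the least closely related of the three.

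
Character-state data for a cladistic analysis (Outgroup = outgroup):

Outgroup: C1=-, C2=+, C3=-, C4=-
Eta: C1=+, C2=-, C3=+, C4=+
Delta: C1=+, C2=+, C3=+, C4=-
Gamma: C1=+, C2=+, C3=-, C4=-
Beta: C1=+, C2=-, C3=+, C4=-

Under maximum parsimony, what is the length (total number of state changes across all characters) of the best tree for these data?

Character polarity is set by the outgroup: the derived state is whichever differs from the outgroup's state, so for C2 the derived state is '-', and for the remaining characters it is '+'.
All ingroup taxa share the derived state '+' for C1; it defines the ingroup but does not resolve relationships within it.
Only Beta and Eta show the derived state '-' for C2, supporting them as a clade.
C3: derived state '+' in Beta, Delta, and Eta only — synapomorphy for {Beta, Delta, Eta}.
C4: derived state '+' in Eta only — an autapomorphy, so it tells us nothing about relationships among taxa.
Most parsimonious ingroup topology: (((Eta,Beta),Delta),Gamma).
Changes per character on this tree: C1: 1; C2: 1; C3: 1; C4: 1.
Total = 4.

4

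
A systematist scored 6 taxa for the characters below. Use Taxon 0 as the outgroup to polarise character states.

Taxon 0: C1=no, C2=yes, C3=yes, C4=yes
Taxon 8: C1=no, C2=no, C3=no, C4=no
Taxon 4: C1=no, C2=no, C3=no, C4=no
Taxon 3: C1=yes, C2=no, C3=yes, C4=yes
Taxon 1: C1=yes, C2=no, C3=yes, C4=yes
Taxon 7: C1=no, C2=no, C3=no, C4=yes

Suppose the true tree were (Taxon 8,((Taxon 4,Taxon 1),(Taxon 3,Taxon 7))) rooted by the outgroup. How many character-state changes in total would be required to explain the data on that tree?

8

Map each character onto (Taxon 8,((Taxon 4,Taxon 1),(Taxon 3,Taxon 7))) (rooted by Taxon 0) and count the minimum state changes it requires (Fitch parsimony):
C1: 2; C2: 1; C3: 3; C4: 2.
Total tree length = 8.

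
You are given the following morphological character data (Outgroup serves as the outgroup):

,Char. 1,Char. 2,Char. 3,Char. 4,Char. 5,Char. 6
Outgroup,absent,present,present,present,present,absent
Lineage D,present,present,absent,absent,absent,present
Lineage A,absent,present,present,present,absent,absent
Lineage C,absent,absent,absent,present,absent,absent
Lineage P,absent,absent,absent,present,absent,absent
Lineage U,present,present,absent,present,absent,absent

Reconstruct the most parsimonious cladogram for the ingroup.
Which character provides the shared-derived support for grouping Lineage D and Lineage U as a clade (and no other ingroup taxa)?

Char. 1

Character polarity is set by the outgroup: the derived state is whichever differs from the outgroup's state, so for Char. 2, Char. 3, Char. 4, Char. 5 the derived state is 'absent', and for the remaining characters it is 'present'.
Only Lineage D and Lineage U show the derived state 'present' for Char. 1, supporting them as a clade.
Only Lineage C and Lineage P show the derived state 'absent' for Char. 2, supporting them as a clade.
Char. 3 (derived state 'absent') is shared by Lineage C, Lineage D, Lineage P, and Lineage U — a synapomorphy uniting that clade.
Char. 4 (derived state 'absent') is unique to Lineage D (autapomorphy; uninformative for grouping).
Char. 5 (derived state 'absent') is shared by all ingroup taxa — unites the whole ingroup.
Char. 6 (derived state 'present') is unique to Lineage D (autapomorphy; uninformative for grouping).
Most parsimonious ingroup topology: (((Lineage D,Lineage U),(Lineage C,Lineage P)),Lineage A).
The clade {Lineage D, Lineage U} is supported by Char. 1: its derived state 'present' occurs in exactly those taxa and in no other taxon (including the outgroup).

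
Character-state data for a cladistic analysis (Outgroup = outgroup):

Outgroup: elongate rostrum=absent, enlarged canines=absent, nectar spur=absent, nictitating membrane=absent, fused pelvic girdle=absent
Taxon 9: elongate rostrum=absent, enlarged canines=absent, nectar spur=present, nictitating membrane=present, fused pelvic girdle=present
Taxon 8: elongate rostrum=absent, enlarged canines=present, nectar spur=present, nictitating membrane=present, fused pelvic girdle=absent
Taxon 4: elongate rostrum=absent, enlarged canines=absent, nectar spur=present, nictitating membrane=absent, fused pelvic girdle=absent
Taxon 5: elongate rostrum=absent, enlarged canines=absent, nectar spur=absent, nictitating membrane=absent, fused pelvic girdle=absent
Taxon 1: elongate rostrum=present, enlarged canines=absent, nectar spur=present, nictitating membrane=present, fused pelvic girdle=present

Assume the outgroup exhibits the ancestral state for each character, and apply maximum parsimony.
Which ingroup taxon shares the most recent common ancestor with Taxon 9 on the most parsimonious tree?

The outgroup has state 'absent' for every character, so 'present' is the derived state throughout.
elongate rostrum (derived state 'present') is unique to Taxon 1 (autapomorphy; uninformative for grouping).
enlarged canines: derived state 'present' in Taxon 8 only — an autapomorphy, so it tells us nothing about relationships among taxa.
nectar spur (derived state 'present') is shared by Taxon 1, Taxon 4, Taxon 8, and Taxon 9 — a synapomorphy uniting that clade.
nictitating membrane: derived state 'present' in Taxon 1, Taxon 8, and Taxon 9 only — synapomorphy for {Taxon 1, Taxon 8, Taxon 9}.
Only Taxon 1 and Taxon 9 show the derived state 'present' for fused pelvic girdle, supporting them as a clade.
Most parsimonious ingroup topology: ((((Taxon 9,Taxon 1),Taxon 8),Taxon 4),Taxon 5).
Taxon 9 and Taxon 1 form a cherry on this tree, so they are sister taxa.

Taxon 1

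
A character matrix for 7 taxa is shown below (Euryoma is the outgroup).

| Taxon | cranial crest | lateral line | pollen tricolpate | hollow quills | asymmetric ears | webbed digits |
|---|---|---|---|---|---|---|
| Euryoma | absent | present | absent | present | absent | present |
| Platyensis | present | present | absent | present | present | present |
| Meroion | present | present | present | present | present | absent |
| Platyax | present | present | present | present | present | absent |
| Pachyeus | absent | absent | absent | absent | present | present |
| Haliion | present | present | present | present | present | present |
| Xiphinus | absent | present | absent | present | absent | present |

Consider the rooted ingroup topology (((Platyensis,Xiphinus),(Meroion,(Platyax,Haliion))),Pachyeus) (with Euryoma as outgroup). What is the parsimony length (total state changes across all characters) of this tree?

Map each character onto (((Platyensis,Xiphinus),(Meroion,(Platyax,Haliion))),Pachyeus) (rooted by Euryoma) and count the minimum state changes it requires (Fitch parsimony):
cranial crest: 2; lateral line: 1; pollen tricolpate: 1; hollow quills: 1; asymmetric ears: 2; webbed digits: 2.
Total tree length = 9.

9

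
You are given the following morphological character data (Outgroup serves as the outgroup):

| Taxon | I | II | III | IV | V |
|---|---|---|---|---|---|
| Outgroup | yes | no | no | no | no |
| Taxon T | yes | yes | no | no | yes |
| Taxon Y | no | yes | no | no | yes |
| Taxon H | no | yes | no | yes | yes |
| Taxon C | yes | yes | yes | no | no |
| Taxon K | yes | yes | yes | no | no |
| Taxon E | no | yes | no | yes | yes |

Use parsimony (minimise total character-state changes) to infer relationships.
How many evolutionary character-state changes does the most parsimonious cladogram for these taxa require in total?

5

Character polarity is set by the outgroup: the derived state is whichever differs from the outgroup's state, so for I the derived state is 'no', and for the remaining characters it is 'yes'.
Only Taxon E, Taxon H, and Taxon Y show the derived state 'no' for I, supporting them as a clade.
II (derived state 'yes') is shared by all ingroup taxa — unites the whole ingroup.
Only Taxon C and Taxon K show the derived state 'yes' for III, supporting them as a clade.
IV (derived state 'yes') is shared by Taxon E and Taxon H — a synapomorphy uniting that clade.
Only Taxon E, Taxon H, Taxon T, and Taxon Y show the derived state 'yes' for V, supporting them as a clade.
Most parsimonious ingroup topology: ((Taxon T,(Taxon Y,(Taxon H,Taxon E))),(Taxon C,Taxon K)).
Changes per character on this tree: I: 1; II: 1; III: 1; IV: 1; V: 1.
Total = 5.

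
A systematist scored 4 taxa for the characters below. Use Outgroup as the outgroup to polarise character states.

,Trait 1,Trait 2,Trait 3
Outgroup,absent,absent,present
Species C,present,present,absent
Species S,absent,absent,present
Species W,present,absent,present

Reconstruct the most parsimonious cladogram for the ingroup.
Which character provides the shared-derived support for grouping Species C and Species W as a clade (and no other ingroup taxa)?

Character polarity is set by the outgroup: the derived state is whichever differs from the outgroup's state, so for Trait 3 the derived state is 'absent', and for the remaining characters it is 'present'.
Only Species C and Species W show the derived state 'present' for Trait 1, supporting them as a clade.
Trait 2 (derived state 'present') is unique to Species C (autapomorphy; uninformative for grouping).
Trait 3 (derived state 'absent') is unique to Species C (autapomorphy; uninformative for grouping).
Most parsimonious ingroup topology: ((Species C,Species W),Species S).
The clade {Species C, Species W} is supported by Trait 1: its derived state 'present' occurs in exactly those taxa and in no other taxon (including the outgroup).

Trait 1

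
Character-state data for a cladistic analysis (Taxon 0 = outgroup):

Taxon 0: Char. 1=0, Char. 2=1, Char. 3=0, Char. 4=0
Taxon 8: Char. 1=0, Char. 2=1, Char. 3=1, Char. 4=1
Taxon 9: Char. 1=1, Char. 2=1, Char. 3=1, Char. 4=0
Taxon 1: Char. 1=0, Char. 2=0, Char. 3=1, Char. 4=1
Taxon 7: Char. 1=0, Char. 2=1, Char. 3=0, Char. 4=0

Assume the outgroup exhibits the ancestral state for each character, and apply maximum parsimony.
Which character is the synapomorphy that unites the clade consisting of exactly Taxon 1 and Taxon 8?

Character polarity is set by the outgroup: the derived state is whichever differs from the outgroup's state, so for Char. 2 the derived state is '0', and for the remaining characters it is '1'.
Char. 1 (derived state '1') is unique to Taxon 9 (autapomorphy; uninformative for grouping).
Char. 2: derived state '0' in Taxon 1 only — an autapomorphy, so it tells us nothing about relationships among taxa.
Only Taxon 1, Taxon 8, and Taxon 9 show the derived state '1' for Char. 3, supporting them as a clade.
Char. 4: derived state '1' in Taxon 1 and Taxon 8 only — synapomorphy for {Taxon 1, Taxon 8}.
Most parsimonious ingroup topology: (((Taxon 8,Taxon 1),Taxon 9),Taxon 7).
The clade {Taxon 1, Taxon 8} is supported by Char. 4: its derived state '1' occurs in exactly those taxa and in no other taxon (including the outgroup).

Char. 4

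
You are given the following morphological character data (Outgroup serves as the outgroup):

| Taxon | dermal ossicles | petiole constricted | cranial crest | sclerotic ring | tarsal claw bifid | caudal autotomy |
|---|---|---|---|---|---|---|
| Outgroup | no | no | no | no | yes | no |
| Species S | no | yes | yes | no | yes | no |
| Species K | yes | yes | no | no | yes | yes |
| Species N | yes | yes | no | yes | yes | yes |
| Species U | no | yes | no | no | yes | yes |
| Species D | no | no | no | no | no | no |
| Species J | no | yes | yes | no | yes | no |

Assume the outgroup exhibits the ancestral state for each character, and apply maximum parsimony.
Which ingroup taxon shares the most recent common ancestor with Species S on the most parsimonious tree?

Character polarity is set by the outgroup: the derived state is whichever differs from the outgroup's state, so for tarsal claw bifid the derived state is 'no', and for the remaining characters it is 'yes'.
dermal ossicles (derived state 'yes') is shared by Species K and Species N — a synapomorphy uniting that clade.
Only Species J, Species K, Species N, Species S, and Species U show the derived state 'yes' for petiole constricted, supporting them as a clade.
Only Species J and Species S show the derived state 'yes' for cranial crest, supporting them as a clade.
sclerotic ring (derived state 'yes') is unique to Species N (autapomorphy; uninformative for grouping).
tarsal claw bifid (derived state 'no') is unique to Species D (autapomorphy; uninformative for grouping).
Only Species K, Species N, and Species U show the derived state 'yes' for caudal autotomy, supporting them as a clade.
Most parsimonious ingroup topology: (((Species S,Species J),((Species K,Species N),Species U)),Species D).
Species S and Species J form a cherry on this tree, so they are sister taxa.

Species J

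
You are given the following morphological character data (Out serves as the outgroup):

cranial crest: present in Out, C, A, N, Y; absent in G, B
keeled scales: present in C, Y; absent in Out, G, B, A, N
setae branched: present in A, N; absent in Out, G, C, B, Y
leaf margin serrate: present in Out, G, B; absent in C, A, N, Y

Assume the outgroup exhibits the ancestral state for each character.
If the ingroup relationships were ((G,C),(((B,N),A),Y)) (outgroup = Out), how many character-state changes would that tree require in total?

Map each character onto ((G,C),(((B,N),A),Y)) (rooted by Out) and count the minimum state changes it requires (Fitch parsimony):
cranial crest: 2; keeled scales: 2; setae branched: 2; leaf margin serrate: 3.
Total tree length = 9.

9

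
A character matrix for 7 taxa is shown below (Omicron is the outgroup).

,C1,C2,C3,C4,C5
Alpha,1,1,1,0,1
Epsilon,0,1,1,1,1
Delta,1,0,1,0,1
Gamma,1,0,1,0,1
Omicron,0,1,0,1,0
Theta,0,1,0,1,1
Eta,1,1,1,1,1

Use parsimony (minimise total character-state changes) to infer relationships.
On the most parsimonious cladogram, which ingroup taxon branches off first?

Theta

Character polarity is set by the outgroup: the derived state is whichever differs from the outgroup's state, so for C2, C4 the derived state is '0', and for the remaining characters it is '1'.
C1: derived state '1' in Alpha, Delta, Eta, and Gamma only — synapomorphy for {Alpha, Delta, Eta, Gamma}.
C2: derived state '0' in Delta and Gamma only — synapomorphy for {Delta, Gamma}.
C3 (derived state '1') is shared by Alpha, Delta, Epsilon, Eta, and Gamma — a synapomorphy uniting that clade.
C4 (derived state '0') is shared by Alpha, Delta, and Gamma — a synapomorphy uniting that clade.
All ingroup taxa share the derived state '1' for C5; it defines the ingroup but does not resolve relationships within it.
Most parsimonious ingroup topology: (((((Gamma,Delta),Alpha),Eta),Epsilon),Theta).
Theta is sister to the clade containing all other ingroup taxa, so it is the earliest-diverging (most basal) ingroup lineage.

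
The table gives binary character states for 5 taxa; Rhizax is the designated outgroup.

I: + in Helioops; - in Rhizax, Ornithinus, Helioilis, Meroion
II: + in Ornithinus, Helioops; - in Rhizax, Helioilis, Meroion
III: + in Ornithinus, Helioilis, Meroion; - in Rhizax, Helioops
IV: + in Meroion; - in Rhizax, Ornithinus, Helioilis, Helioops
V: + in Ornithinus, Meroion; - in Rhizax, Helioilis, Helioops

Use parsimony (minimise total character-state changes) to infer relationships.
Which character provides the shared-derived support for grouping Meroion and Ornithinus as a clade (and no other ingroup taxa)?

V

The outgroup has state '-' for every character, so '+' is the derived state throughout.
I: derived state '+' in Helioops only — an autapomorphy, so it tells us nothing about relationships among taxa.
II groups Helioops and Ornithinus, which is incompatible with the clades supported by the remaining characters; treating it as convergent (homoplasy) costs fewer steps than any alternative tree.
Only Helioilis, Meroion, and Ornithinus show the derived state '+' for III, supporting them as a clade.
IV: derived state '+' in Meroion only — an autapomorphy, so it tells us nothing about relationships among taxa.
Only Meroion and Ornithinus show the derived state '+' for V, supporting them as a clade.
Most parsimonious ingroup topology: (((Ornithinus,Meroion),Helioilis),Helioops).
The clade {Meroion, Ornithinus} is supported by V: its derived state '+' occurs in exactly those taxa and in no other taxon (including the outgroup).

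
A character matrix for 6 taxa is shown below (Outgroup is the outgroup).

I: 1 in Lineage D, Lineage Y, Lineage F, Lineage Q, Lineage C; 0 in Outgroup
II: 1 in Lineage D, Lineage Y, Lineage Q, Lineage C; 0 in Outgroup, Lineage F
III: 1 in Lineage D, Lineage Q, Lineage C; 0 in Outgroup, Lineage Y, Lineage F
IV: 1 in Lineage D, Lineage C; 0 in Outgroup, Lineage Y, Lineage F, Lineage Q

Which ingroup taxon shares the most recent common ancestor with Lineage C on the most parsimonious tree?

Lineage D

The outgroup has state '0' for every character, so '1' is the derived state throughout.
I (derived state '1') is shared by all ingroup taxa — unites the whole ingroup.
II (derived state '1') is shared by Lineage C, Lineage D, Lineage Q, and Lineage Y — a synapomorphy uniting that clade.
III: derived state '1' in Lineage C, Lineage D, and Lineage Q only — synapomorphy for {Lineage C, Lineage D, Lineage Q}.
IV (derived state '1') is shared by Lineage C and Lineage D — a synapomorphy uniting that clade.
Most parsimonious ingroup topology: ((((Lineage D,Lineage C),Lineage Q),Lineage Y),Lineage F).
Lineage C and Lineage D form a cherry on this tree, so they are sister taxa.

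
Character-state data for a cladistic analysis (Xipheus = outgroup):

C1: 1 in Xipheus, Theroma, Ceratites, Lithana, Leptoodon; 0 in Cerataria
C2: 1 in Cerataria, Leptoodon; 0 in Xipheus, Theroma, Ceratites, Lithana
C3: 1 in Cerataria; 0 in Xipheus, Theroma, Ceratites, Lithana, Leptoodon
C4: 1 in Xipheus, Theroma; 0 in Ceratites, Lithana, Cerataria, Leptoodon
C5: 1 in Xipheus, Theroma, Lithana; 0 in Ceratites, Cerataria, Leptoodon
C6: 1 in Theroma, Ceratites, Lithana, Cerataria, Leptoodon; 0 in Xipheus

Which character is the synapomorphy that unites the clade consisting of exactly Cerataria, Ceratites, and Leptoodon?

C5

Character polarity is set by the outgroup: the derived state is whichever differs from the outgroup's state, so for C1, C4, C5 the derived state is '0', and for the remaining characters it is '1'.
C1 (derived state '0') is unique to Cerataria (autapomorphy; uninformative for grouping).
C2: derived state '1' in Cerataria and Leptoodon only — synapomorphy for {Cerataria, Leptoodon}.
C3 (derived state '1') is unique to Cerataria (autapomorphy; uninformative for grouping).
C4 (derived state '0') is shared by Cerataria, Ceratites, Leptoodon, and Lithana — a synapomorphy uniting that clade.
C5 (derived state '0') is shared by Cerataria, Ceratites, and Leptoodon — a synapomorphy uniting that clade.
C6 (derived state '1') is shared by all ingroup taxa — unites the whole ingroup.
Most parsimonious ingroup topology: (Theroma,((Ceratites,(Cerataria,Leptoodon)),Lithana)).
The clade {Cerataria, Ceratites, Leptoodon} is supported by C5: its derived state '0' occurs in exactly those taxa and in no other taxon (including the outgroup).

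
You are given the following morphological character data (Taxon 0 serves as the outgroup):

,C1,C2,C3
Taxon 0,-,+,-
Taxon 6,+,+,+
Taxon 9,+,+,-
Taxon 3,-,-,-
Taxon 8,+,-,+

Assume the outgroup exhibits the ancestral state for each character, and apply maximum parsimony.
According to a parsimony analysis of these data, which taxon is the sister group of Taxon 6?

Character polarity is set by the outgroup: the derived state is whichever differs from the outgroup's state, so for C2 the derived state is '-', and for the remaining characters it is '+'.
C1: derived state '+' in Taxon 6, Taxon 8, and Taxon 9 only — synapomorphy for {Taxon 6, Taxon 8, Taxon 9}.
C2 (state '-') occurs in Taxon 3 and Taxon 8 but conflicts with the nesting implied by the other characters — most parsimoniously interpreted as homoplasy.
C3 (derived state '+') is shared by Taxon 6 and Taxon 8 — a synapomorphy uniting that clade.
Most parsimonious ingroup topology: (((Taxon 6,Taxon 8),Taxon 9),Taxon 3).
Taxon 6 and Taxon 8 form a cherry on this tree, so they are sister taxa.

Taxon 8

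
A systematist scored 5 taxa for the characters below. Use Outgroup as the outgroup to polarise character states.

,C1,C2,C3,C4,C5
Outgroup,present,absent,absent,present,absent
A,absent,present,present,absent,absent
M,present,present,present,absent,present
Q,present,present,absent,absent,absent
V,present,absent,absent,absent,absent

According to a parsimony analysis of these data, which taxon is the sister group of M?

A

Character polarity is set by the outgroup: the derived state is whichever differs from the outgroup's state, so for C1, C4 the derived state is 'absent', and for the remaining characters it is 'present'.
C1: derived state 'absent' in A only — an autapomorphy, so it tells us nothing about relationships among taxa.
Only A, M, and Q show the derived state 'present' for C2, supporting them as a clade.
C3 (derived state 'present') is shared by A and M — a synapomorphy uniting that clade.
All ingroup taxa share the derived state 'absent' for C4; it defines the ingroup but does not resolve relationships within it.
C5 (derived state 'present') is unique to M (autapomorphy; uninformative for grouping).
Most parsimonious ingroup topology: (((A,M),Q),V).
M and A form a cherry on this tree, so they are sister taxa.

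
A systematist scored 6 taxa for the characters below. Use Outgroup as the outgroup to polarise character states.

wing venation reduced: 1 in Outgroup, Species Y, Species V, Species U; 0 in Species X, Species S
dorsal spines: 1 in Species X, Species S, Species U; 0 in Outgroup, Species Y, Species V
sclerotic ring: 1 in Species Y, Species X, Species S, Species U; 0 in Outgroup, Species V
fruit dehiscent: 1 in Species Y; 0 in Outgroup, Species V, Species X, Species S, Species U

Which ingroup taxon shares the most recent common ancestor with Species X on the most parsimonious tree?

Species S

Character polarity is set by the outgroup: the derived state is whichever differs from the outgroup's state, so for wing venation reduced the derived state is '0', and for the remaining characters it is '1'.
wing venation reduced (derived state '0') is shared by Species S and Species X — a synapomorphy uniting that clade.
dorsal spines (derived state '1') is shared by Species S, Species U, and Species X — a synapomorphy uniting that clade.
sclerotic ring (derived state '1') is shared by Species S, Species U, Species X, and Species Y — a synapomorphy uniting that clade.
fruit dehiscent: derived state '1' in Species Y only — an autapomorphy, so it tells us nothing about relationships among taxa.
Most parsimonious ingroup topology: ((Species Y,((Species X,Species S),Species U)),Species V).
Species X and Species S form a cherry on this tree, so they are sister taxa.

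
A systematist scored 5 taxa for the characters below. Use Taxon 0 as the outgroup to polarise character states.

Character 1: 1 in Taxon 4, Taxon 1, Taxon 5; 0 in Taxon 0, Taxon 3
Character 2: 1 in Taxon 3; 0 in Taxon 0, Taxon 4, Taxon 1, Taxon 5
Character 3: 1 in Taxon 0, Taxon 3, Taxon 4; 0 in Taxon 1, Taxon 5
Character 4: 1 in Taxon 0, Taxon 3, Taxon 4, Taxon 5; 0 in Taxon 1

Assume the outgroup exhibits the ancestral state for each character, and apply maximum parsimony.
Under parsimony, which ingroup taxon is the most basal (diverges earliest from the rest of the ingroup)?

Character polarity is set by the outgroup: the derived state is whichever differs from the outgroup's state, so for Character 3, Character 4 the derived state is '0', and for the remaining characters it is '1'.
Only Taxon 1, Taxon 4, and Taxon 5 show the derived state '1' for Character 1, supporting them as a clade.
Character 2 (derived state '1') is unique to Taxon 3 (autapomorphy; uninformative for grouping).
Only Taxon 1 and Taxon 5 show the derived state '0' for Character 3, supporting them as a clade.
Character 4: derived state '0' in Taxon 1 only — an autapomorphy, so it tells us nothing about relationships among taxa.
Most parsimonious ingroup topology: (Taxon 3,(Taxon 4,(Taxon 1,Taxon 5))).
Taxon 3 is sister to the clade containing all other ingroup taxa, so it is the earliest-diverging (most basal) ingroup lineage.

Taxon 3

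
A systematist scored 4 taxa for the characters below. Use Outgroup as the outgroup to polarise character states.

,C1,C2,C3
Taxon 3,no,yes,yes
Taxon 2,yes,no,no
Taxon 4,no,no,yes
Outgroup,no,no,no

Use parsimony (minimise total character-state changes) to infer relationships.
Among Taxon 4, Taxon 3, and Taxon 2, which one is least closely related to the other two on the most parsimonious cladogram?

Taxon 2

The outgroup has state 'no' for every character, so 'yes' is the derived state throughout.
C1: derived state 'yes' in Taxon 2 only — an autapomorphy, so it tells us nothing about relationships among taxa.
C2: derived state 'yes' in Taxon 3 only — an autapomorphy, so it tells us nothing about relationships among taxa.
C3 (derived state 'yes') is shared by Taxon 3 and Taxon 4 — a synapomorphy uniting that clade.
Most parsimonious ingroup topology: ((Taxon 4,Taxon 3),Taxon 2).
Taxon 4 and Taxon 3 share a more recent common ancestor with each other than either does with Taxon 2, so Taxon 2 is the least closely related of the three.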